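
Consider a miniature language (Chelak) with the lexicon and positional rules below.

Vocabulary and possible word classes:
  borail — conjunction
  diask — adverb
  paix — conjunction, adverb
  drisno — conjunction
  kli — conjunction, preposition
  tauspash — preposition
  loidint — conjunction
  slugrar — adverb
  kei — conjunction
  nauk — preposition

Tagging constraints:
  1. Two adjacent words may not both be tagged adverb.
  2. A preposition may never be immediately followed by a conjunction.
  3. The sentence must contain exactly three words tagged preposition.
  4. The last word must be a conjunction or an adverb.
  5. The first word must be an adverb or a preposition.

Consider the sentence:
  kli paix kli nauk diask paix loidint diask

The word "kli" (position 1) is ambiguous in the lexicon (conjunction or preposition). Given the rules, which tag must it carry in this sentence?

Candidates per position — 1:kli {conjunction,preposition}; 2:paix {conjunction,adverb}; 3:kli {conjunction,preposition}; 4:nauk {preposition}; 5:diask {adverb}; 6:paix {conjunction,adverb}; 7:loidint {conjunction}; 8:diask {adverb}.
At position 1, choosing conjunction makes rule 3 impossible to satisfy; hence preposition.
At position 2, choosing conjunction makes rule 2 impossible to satisfy; hence adverb.
At position 3, choosing conjunction makes rule 3 impossible to satisfy; hence preposition.
At position 6, choosing adverb makes rule 1 impossible to satisfy; hence conjunction.
The unique satisfying tagging is: preposition adverb preposition preposition adverb conjunction conjunction adverb.
Checking: rule 1 ✓; rule 2 ✓; rule 3 ✓; rule 4 ✓; rule 5 ✓.

preposition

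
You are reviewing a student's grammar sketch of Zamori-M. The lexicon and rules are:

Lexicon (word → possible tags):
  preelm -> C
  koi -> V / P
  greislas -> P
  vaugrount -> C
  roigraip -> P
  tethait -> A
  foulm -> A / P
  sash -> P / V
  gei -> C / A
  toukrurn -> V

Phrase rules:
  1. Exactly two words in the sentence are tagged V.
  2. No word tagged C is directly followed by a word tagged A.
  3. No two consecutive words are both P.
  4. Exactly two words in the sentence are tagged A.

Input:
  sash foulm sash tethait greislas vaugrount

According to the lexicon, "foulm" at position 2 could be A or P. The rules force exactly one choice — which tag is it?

A

Candidates per position — 1:sash {P,V}; 2:foulm {A,P}; 3:sash {P,V}; 4:tethait {A}; 5:greislas {P}; 6:vaugrount {C}.
If word 1 were P, no tagging could satisfy rule 1; so word 1 is V.
If word 2 were P, no tagging could satisfy rule 4; so word 2 is A.
If word 3 were P, no tagging could satisfy rule 1; so word 3 is V.
That leaves exactly one tagging: V A V A P C.
Check: rule 1 satisfied; rule 2 satisfied; rule 3 satisfied; rule 4 satisfied.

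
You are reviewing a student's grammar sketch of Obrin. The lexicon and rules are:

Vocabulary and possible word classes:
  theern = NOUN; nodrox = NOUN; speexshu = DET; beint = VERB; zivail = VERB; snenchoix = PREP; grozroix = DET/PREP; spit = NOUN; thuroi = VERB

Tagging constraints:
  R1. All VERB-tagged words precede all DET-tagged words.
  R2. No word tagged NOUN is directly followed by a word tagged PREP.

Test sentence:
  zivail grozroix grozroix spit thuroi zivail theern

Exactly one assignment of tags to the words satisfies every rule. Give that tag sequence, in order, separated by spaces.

Candidates per position — 1:zivail {VERB}; 2:grozroix {DET,PREP}; 3:grozroix {DET,PREP}; 4:spit {NOUN}; 5:thuroi {VERB}; 6:zivail {VERB}; 7:theern {NOUN}.
Word 2 cannot be DET — rule 1 would then fail for every completion. It is PREP.
Word 3 cannot be DET — rule 1 would then fail for every completion. It is PREP.
That leaves exactly one tagging: VERB PREP PREP NOUN VERB VERB NOUN.
Verifying each rule — rule 1 satisfied; rule 2 satisfied.

VERB PREP PREP NOUN VERB VERB NOUN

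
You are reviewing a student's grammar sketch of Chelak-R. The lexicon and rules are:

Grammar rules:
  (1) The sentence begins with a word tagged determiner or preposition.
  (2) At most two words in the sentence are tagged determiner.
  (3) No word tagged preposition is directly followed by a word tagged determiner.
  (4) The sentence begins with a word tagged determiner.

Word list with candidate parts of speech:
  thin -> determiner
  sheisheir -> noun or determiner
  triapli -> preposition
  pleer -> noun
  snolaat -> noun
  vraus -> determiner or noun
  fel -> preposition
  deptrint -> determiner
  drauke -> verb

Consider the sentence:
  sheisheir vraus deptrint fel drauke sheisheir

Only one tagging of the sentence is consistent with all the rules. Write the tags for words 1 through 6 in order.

determiner noun determiner preposition verb noun

Candidates per position — 1:sheisheir {noun,determiner}; 2:vraus {determiner,noun}; 3:deptrint {determiner}; 4:fel {preposition}; 5:drauke {verb}; 6:sheisheir {noun,determiner}.
Position 1: noun is ruled out by rule 1; that leaves determiner.
Position 2: determiner is ruled out by rule 2; that leaves noun.
Position 6: determiner is ruled out by rule 2; that leaves noun.
That leaves exactly one tagging: determiner noun determiner preposition verb noun.
Check: rule 1 satisfied; rule 2 satisfied; rule 3 satisfied; rule 4 satisfied.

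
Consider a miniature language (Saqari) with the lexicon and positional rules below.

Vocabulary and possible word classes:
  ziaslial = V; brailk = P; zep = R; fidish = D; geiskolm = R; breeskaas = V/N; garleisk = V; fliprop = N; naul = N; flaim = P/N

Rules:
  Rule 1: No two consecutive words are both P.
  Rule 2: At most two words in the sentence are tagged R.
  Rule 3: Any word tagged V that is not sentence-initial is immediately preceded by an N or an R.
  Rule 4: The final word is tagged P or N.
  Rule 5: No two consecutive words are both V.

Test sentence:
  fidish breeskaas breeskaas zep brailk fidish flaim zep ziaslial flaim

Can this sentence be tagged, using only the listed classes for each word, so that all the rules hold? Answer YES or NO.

YES

Candidates per position — 1:fidish {D}; 2:breeskaas {V,N}; 3:breeskaas {V,N}; 4:zep {R}; 5:brailk {P}; 6:fidish {D}; 7:flaim {P,N}; 8:zep {R}; 9:ziaslial {V}; 10:flaim {P,N}.
One satisfying assignment: D N N R P D N R V N.
Rule-by-rule: rule 1 ok; rule 2 ok; rule 3 ok; rule 4 ok; rule 5 ok.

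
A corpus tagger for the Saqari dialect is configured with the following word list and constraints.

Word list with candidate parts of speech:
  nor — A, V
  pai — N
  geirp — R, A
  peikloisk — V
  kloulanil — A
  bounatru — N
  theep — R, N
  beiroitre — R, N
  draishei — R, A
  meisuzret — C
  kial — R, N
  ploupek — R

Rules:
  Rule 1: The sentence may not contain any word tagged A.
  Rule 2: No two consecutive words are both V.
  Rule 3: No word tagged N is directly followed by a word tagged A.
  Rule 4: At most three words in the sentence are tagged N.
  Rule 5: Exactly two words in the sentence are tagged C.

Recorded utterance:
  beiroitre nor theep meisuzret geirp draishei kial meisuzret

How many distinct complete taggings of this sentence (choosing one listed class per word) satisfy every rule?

Candidates per position — 1:beiroitre {R,N}; 2:nor {A,V}; 3:theep {R,N}; 4:meisuzret {C}; 5:geirp {R,A}; 6:draishei {R,A}; 7:kial {R,N}; 8:meisuzret {C}.
There are 64 candidate sequences in total.
Checking each against the rules leaves 8 sequences.
Count = 8.

8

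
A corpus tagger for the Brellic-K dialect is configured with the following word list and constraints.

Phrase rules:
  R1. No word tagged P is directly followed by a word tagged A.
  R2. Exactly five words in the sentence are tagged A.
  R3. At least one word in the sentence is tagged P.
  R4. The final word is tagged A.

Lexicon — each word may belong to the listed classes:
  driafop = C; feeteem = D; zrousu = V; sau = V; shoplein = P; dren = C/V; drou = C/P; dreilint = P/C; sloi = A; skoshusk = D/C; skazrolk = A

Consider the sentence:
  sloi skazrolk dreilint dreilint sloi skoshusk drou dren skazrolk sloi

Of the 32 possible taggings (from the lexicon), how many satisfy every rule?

Candidates per position — 1:sloi {A}; 2:skazrolk {A}; 3:dreilint {P,C}; 4:dreilint {P,C}; 5:sloi {A}; 6:skoshusk {D,C}; 7:drou {C,P}; 8:dren {C,V}; 9:skazrolk {A}; 10:sloi {A}.
There are 32 candidate sequences in total.
Checking each against the rules leaves 12 sequences.
Count = 12.

12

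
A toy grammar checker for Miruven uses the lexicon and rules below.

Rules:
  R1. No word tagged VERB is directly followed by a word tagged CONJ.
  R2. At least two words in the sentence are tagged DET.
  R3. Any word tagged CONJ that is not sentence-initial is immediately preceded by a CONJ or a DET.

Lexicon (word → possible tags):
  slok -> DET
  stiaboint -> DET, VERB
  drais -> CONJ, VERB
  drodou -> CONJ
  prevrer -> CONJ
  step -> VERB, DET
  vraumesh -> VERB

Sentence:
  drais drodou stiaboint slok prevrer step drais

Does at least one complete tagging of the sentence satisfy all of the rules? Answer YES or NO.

YES

Candidates per position — 1:drais {CONJ,VERB}; 2:drodou {CONJ}; 3:stiaboint {DET,VERB}; 4:slok {DET}; 5:prevrer {CONJ}; 6:step {VERB,DET}; 7:drais {CONJ,VERB}.
One satisfying assignment: CONJ CONJ VERB DET CONJ DET CONJ.
Check: rule 1 holds; rule 2 holds; rule 3 holds.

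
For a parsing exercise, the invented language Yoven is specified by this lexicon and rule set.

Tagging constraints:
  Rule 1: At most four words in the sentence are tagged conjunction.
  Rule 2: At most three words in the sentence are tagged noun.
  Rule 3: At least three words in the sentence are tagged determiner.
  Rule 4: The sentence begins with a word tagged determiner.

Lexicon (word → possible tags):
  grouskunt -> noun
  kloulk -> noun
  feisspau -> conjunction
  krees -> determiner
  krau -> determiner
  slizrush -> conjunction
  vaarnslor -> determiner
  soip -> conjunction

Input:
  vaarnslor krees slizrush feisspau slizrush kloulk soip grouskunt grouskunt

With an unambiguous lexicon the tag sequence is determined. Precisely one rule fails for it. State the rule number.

Fixed tagging: determiner determiner conjunction conjunction conjunction noun conjunction noun noun.
Rule check: R1 pass, R2 pass, R3 fail, R4 pass.
Only rule 3 fails.

3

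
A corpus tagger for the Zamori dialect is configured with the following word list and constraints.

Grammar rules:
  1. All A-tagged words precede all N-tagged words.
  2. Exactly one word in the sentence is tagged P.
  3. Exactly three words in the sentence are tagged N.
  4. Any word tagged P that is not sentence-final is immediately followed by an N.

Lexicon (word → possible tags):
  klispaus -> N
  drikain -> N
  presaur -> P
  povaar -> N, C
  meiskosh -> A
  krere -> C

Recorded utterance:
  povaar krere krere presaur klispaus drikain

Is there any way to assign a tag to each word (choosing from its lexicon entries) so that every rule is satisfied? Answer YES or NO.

Candidates per position — 1:povaar {N,C}; 2:krere {C}; 3:krere {C}; 4:presaur {P}; 5:klispaus {N}; 6:drikain {N}.
One satisfying assignment: N C C P N N.
Checking: rule 1 ok; rule 2 ok; rule 3 ok; rule 4 ok.

YES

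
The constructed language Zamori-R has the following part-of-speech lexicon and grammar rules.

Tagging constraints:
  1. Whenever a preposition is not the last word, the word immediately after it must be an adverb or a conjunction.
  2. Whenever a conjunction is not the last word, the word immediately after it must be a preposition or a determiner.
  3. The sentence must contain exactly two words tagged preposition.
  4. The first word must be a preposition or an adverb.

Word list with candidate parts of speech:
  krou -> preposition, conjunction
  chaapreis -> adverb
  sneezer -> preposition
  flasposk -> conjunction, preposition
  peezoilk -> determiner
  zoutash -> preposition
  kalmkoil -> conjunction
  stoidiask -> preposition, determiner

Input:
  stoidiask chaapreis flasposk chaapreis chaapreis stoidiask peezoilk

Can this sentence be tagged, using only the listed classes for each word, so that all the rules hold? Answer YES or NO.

YES

Candidates per position — 1:stoidiask {preposition,determiner}; 2:chaapreis {adverb}; 3:flasposk {conjunction,preposition}; 4:chaapreis {adverb}; 5:chaapreis {adverb}; 6:stoidiask {preposition,determiner}; 7:peezoilk {determiner}.
One satisfying assignment: preposition adverb preposition adverb adverb determiner determiner.
Rule-by-rule: rule 1 ok; rule 2 ok; rule 3 ok; rule 4 ok.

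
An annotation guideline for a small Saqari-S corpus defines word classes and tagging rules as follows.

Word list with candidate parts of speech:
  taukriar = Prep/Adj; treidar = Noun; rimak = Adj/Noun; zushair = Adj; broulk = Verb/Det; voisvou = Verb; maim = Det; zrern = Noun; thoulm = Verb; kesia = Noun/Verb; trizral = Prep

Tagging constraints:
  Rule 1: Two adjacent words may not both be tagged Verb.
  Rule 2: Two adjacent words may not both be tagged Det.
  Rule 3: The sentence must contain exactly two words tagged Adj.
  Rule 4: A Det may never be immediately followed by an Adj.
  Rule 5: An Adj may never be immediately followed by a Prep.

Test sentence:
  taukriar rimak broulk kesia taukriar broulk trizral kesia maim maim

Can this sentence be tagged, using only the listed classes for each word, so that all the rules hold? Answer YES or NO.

NO

Candidates per position — 1:taukriar {Prep,Adj}; 2:rimak {Adj,Noun}; 3:broulk {Verb,Det}; 4:kesia {Noun,Verb}; 5:taukriar {Prep,Adj}; 6:broulk {Verb,Det}; 7:trizral {Prep}; 8:kesia {Noun,Verb}; 9:maim {Det}; 10:maim {Det}.
Rule 2 cannot be satisfied by any choice of tags from the lexicon.
So there is no consistent tagging.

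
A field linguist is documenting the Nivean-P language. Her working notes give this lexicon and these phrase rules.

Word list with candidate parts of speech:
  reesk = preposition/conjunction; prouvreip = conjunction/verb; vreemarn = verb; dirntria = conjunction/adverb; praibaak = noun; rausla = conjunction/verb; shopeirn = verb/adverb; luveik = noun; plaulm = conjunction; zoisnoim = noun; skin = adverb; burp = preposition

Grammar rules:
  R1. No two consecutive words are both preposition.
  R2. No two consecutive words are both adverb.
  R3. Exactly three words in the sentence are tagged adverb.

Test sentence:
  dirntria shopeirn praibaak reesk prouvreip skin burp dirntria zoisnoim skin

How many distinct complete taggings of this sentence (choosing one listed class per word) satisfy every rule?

12

Candidates per position — 1:dirntria {conjunction,adverb}; 2:shopeirn {verb,adverb}; 3:praibaak {noun}; 4:reesk {preposition,conjunction}; 5:prouvreip {conjunction,verb}; 6:skin {adverb}; 7:burp {preposition}; 8:dirntria {conjunction,adverb}; 9:zoisnoim {noun}; 10:skin {adverb}.
There are 32 candidate sequences in total.
Checking each against the rules leaves 12 sequences.
Count = 12.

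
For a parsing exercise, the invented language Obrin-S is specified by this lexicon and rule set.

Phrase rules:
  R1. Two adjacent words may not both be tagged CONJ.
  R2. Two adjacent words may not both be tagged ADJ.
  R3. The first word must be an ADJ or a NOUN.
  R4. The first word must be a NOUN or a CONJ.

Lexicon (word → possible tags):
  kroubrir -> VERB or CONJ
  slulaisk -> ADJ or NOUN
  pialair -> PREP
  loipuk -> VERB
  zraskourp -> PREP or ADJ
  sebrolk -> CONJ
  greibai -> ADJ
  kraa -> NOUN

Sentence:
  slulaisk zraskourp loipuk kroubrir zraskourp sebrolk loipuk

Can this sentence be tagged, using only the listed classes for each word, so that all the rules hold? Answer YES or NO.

Candidates per position — 1:slulaisk {ADJ,NOUN}; 2:zraskourp {PREP,ADJ}; 3:loipuk {VERB}; 4:kroubrir {VERB,CONJ}; 5:zraskourp {PREP,ADJ}; 6:sebrolk {CONJ}; 7:loipuk {VERB}.
One satisfying assignment: NOUN ADJ VERB VERB PREP CONJ VERB.
Checking: rule 1 ok; rule 2 ok; rule 3 ok; rule 4 ok.

YES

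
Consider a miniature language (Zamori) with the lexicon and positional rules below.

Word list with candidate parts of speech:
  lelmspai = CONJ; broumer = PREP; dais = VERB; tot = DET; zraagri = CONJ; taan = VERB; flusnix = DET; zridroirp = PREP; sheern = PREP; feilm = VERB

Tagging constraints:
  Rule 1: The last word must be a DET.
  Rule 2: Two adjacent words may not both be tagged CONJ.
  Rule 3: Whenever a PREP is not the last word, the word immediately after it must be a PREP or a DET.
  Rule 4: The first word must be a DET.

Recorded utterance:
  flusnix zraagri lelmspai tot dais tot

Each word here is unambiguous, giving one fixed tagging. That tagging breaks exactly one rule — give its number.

Fixed tagging: DET CONJ CONJ DET VERB DET.
Applying the rules: R1 ✓, R2 ✗, R3 ✓, R4 ✓.
Only rule 2 fails.

2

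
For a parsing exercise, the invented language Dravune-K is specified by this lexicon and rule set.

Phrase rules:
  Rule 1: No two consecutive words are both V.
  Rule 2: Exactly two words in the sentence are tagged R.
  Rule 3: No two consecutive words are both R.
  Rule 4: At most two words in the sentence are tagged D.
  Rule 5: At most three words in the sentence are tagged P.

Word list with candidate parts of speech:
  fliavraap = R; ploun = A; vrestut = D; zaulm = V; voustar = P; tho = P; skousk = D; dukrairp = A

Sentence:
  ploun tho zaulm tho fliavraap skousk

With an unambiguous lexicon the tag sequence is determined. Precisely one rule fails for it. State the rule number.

Fixed tagging: A P V P R D.
Applying the rules: R1 holds, R2 violated, R3 holds, R4 holds, R5 holds.
Only rule 2 fails.

2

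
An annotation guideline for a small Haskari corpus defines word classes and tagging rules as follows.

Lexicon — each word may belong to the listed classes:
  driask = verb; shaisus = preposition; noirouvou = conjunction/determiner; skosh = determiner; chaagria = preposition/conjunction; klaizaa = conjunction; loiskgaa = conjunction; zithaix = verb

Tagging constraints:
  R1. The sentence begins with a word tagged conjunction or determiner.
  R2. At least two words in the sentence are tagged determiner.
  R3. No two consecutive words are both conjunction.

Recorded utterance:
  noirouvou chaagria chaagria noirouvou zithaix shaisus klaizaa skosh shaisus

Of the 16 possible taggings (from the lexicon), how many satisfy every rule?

7

Candidates per position — 1:noirouvou {conjunction,determiner}; 2:chaagria {preposition,conjunction}; 3:chaagria {preposition,conjunction}; 4:noirouvou {conjunction,determiner}; 5:zithaix {verb}; 6:shaisus {preposition}; 7:klaizaa {conjunction}; 8:skosh {determiner}; 9:shaisus {preposition}.
There are 16 candidate sequences in total.
Checking each against the rules leaves 7 sequences.
Count = 7.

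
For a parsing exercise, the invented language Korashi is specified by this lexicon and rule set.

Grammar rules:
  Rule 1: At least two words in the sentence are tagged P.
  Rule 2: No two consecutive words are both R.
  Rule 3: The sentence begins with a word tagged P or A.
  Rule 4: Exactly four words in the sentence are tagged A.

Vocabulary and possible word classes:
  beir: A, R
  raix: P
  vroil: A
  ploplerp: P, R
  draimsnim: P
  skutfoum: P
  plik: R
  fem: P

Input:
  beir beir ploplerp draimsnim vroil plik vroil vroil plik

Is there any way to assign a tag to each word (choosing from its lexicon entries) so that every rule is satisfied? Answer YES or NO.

YES

Candidates per position — 1:beir {A,R}; 2:beir {A,R}; 3:ploplerp {P,R}; 4:draimsnim {P}; 5:vroil {A}; 6:plik {R}; 7:vroil {A}; 8:vroil {A}; 9:plik {R}.
One satisfying assignment: A R P P A R A A R.
Check: rule 1 ✓; rule 2 ✓; rule 3 ✓; rule 4 ✓.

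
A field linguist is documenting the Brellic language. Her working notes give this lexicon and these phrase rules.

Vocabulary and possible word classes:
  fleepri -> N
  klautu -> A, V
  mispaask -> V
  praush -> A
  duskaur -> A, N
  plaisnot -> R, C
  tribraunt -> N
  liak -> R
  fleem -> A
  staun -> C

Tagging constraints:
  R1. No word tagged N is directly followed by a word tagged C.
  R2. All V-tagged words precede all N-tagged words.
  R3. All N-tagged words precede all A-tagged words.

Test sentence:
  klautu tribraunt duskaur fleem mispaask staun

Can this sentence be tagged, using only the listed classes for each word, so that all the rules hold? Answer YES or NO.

NO

Candidates per position — 1:klautu {A,V}; 2:tribraunt {N}; 3:duskaur {A,N}; 4:fleem {A}; 5:mispaask {V}; 6:staun {C}.
Rule 2 cannot be satisfied by any choice of tags from the lexicon.
So there is no consistent tagging.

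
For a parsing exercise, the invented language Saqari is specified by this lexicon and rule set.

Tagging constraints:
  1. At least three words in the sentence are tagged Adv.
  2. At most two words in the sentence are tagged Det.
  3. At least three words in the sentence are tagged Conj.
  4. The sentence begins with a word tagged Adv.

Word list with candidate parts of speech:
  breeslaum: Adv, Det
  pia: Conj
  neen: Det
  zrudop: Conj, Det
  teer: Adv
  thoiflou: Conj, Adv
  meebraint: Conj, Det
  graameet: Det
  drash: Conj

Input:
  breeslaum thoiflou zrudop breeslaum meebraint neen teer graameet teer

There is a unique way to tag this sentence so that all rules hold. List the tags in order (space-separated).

Adv Conj Conj Adv Conj Det Adv Det Adv

Candidates per position — 1:breeslaum {Adv,Det}; 2:thoiflou {Conj,Adv}; 3:zrudop {Conj,Det}; 4:breeslaum {Adv,Det}; 5:meebraint {Conj,Det}; 6:neen {Det}; 7:teer {Adv}; 8:graameet {Det}; 9:teer {Adv}.
Position 1: Det is ruled out by rule 2; that leaves Adv.
Position 2: Adv is ruled out by rule 3; that leaves Conj.
Position 3: Det is ruled out by rule 2; that leaves Conj.
Position 4: Det is ruled out by rule 2; that leaves Adv.
Position 5: Det is ruled out by rule 2; that leaves Conj.
The only consistent sequence is: Adv Conj Conj Adv Conj Det Adv Det Adv.
Checking: rule 1 satisfied; rule 2 satisfied; rule 3 satisfied; rule 4 satisfied.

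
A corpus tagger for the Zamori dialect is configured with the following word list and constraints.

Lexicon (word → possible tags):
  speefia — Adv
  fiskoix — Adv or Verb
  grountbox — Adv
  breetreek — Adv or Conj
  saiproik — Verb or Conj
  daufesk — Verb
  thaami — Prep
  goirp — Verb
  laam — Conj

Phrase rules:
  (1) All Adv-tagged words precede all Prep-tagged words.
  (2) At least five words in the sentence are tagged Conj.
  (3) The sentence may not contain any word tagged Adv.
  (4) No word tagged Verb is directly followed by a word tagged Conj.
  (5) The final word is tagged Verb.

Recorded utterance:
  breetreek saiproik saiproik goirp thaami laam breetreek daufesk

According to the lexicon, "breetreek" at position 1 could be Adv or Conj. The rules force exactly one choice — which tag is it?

Candidates per position — 1:breetreek {Adv,Conj}; 2:saiproik {Verb,Conj}; 3:saiproik {Verb,Conj}; 4:goirp {Verb}; 5:thaami {Prep}; 6:laam {Conj}; 7:breetreek {Adv,Conj}; 8:daufesk {Verb}.
At position 1, choosing Adv makes rule 2 impossible to satisfy; hence Conj.
At position 2, choosing Verb makes rule 2 impossible to satisfy; hence Conj.
At position 3, choosing Verb makes rule 2 impossible to satisfy; hence Conj.
At position 7, choosing Adv makes rule 1 impossible to satisfy; hence Conj.
The unique satisfying tagging is: Conj Conj Conj Verb Prep Conj Conj Verb.
Checking: rule 1 ok; rule 2 ok; rule 3 ok; rule 4 ok; rule 5 ok.

Conj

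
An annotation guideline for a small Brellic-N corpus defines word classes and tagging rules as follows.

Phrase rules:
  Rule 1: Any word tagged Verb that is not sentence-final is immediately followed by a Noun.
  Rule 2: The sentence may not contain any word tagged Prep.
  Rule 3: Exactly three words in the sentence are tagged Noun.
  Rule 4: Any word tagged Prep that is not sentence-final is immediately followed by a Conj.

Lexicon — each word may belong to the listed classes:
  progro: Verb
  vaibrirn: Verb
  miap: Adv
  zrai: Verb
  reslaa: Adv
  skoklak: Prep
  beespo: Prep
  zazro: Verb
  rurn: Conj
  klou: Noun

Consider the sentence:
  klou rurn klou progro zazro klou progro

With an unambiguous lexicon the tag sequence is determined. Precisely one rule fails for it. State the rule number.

1

Fixed tagging: Noun Conj Noun Verb Verb Noun Verb.
Applying the rules: R1 fails, R2 ok, R3 ok, R4 ok.
Only rule 1 fails.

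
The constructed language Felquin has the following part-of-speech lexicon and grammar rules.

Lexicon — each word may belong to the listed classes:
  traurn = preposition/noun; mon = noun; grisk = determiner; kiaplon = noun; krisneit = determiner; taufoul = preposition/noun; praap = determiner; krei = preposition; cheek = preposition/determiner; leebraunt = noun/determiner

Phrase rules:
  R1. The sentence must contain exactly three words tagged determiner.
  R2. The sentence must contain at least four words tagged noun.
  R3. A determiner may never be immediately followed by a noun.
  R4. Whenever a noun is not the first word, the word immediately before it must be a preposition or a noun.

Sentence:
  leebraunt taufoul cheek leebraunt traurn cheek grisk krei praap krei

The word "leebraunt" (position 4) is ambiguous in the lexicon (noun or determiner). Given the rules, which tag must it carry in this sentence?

noun

Candidates per position — 1:leebraunt {noun,determiner}; 2:taufoul {preposition,noun}; 3:cheek {preposition,determiner}; 4:leebraunt {noun,determiner}; 5:traurn {preposition,noun}; 6:cheek {preposition,determiner}; 7:grisk {determiner}; 8:krei {preposition}; 9:praap {determiner}; 10:krei {preposition}.
At position 1, choosing determiner makes rule 2 impossible to satisfy; hence noun.
At position 2, choosing preposition makes rule 2 impossible to satisfy; hence noun.
At position 4, choosing determiner makes rule 2 impossible to satisfy; hence noun.
At position 5, choosing preposition makes rule 2 impossible to satisfy; hence noun.
At position 3, choosing determiner makes rule 3 impossible to satisfy; hence preposition.
At position 6, choosing preposition makes rule 1 impossible to satisfy; hence determiner.
That leaves exactly one tagging: noun noun preposition noun noun determiner determiner preposition determiner preposition.
Check: rule 1 satisfied; rule 2 satisfied; rule 3 satisfied; rule 4 satisfied.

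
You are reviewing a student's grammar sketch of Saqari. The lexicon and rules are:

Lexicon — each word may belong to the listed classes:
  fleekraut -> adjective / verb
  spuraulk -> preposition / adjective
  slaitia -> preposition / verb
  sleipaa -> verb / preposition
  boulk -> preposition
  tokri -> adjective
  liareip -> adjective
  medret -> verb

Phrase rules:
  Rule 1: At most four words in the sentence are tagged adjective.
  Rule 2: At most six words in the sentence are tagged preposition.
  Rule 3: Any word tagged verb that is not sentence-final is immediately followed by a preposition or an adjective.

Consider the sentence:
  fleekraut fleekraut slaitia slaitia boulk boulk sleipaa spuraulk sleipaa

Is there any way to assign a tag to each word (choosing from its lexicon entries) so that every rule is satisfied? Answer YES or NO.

Candidates per position — 1:fleekraut {adjective,verb}; 2:fleekraut {adjective,verb}; 3:slaitia {preposition,verb}; 4:slaitia {preposition,verb}; 5:boulk {preposition}; 6:boulk {preposition}; 7:sleipaa {verb,preposition}; 8:spuraulk {preposition,adjective}; 9:sleipaa {verb,preposition}.
One satisfying assignment: adjective verb preposition verb preposition preposition verb preposition verb.
Rule-by-rule: rule 1 ✓; rule 2 ✓; rule 3 ✓.

YES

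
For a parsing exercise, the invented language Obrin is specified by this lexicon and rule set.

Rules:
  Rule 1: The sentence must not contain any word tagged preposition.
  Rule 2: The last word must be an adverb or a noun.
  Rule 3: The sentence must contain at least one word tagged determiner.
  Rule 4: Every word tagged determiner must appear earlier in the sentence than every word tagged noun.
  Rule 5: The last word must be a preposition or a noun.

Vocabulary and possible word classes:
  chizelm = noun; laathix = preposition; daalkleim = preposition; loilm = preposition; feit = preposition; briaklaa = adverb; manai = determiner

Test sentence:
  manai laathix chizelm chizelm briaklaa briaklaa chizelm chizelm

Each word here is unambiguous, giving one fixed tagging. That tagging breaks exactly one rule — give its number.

Fixed tagging: determiner preposition noun noun adverb adverb noun noun.
Checking each rule: R1 violated, R2 holds, R3 holds, R4 holds, R5 holds.
Only rule 1 fails.

1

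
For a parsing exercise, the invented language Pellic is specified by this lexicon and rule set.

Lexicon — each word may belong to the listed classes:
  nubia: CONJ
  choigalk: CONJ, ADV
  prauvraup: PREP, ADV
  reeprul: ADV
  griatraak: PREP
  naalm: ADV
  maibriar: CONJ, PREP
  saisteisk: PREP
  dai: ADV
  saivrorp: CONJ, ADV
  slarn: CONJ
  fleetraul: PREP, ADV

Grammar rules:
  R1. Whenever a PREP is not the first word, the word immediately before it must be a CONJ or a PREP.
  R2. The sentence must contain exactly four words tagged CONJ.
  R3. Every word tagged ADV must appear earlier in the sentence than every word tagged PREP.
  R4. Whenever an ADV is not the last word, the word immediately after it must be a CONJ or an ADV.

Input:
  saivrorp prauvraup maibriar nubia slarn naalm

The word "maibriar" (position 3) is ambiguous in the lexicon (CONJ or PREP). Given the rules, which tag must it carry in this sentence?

CONJ

Candidates per position — 1:saivrorp {CONJ,ADV}; 2:prauvraup {PREP,ADV}; 3:maibriar {CONJ,PREP}; 4:nubia {CONJ}; 5:slarn {CONJ}; 6:naalm {ADV}.
Position 1: ADV is ruled out by rule 2; that leaves CONJ.
Position 2: PREP is ruled out by rule 3; that leaves ADV.
Position 3: PREP is ruled out by rule 1; that leaves CONJ.
The unique satisfying tagging is: CONJ ADV CONJ CONJ CONJ ADV.
Rule-by-rule: rule 1 holds; rule 2 holds; rule 3 holds; rule 4 holds.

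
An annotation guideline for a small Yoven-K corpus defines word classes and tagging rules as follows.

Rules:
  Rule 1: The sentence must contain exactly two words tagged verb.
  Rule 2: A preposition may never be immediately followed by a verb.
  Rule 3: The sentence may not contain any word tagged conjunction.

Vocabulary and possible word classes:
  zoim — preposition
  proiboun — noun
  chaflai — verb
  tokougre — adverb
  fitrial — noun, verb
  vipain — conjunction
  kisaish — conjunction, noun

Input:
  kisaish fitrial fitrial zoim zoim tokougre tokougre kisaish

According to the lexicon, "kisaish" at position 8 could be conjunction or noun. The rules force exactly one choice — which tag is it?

noun

Candidates per position — 1:kisaish {conjunction,noun}; 2:fitrial {noun,verb}; 3:fitrial {noun,verb}; 4:zoim {preposition}; 5:zoim {preposition}; 6:tokougre {adverb}; 7:tokougre {adverb}; 8:kisaish {conjunction,noun}.
At position 1, choosing conjunction makes rule 3 impossible to satisfy; hence noun.
At position 2, choosing noun makes rule 1 impossible to satisfy; hence verb.
At position 3, choosing noun makes rule 1 impossible to satisfy; hence verb.
At position 8, choosing conjunction makes rule 3 impossible to satisfy; hence noun.
The only consistent sequence is: noun verb verb preposition preposition adverb adverb noun.
Check: rule 1 holds; rule 2 holds; rule 3 holds.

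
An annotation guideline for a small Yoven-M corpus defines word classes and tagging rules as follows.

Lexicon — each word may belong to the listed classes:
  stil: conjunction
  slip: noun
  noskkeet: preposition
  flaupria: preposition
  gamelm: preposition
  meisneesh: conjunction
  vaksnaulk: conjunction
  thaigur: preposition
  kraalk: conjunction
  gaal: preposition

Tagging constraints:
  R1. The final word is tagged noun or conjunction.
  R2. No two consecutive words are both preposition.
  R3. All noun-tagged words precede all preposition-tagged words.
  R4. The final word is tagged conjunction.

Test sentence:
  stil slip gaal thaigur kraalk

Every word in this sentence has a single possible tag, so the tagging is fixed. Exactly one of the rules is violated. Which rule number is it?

2

Fixed tagging: conjunction noun preposition preposition conjunction.
Applying the rules: R1 holds, R2 violated, R3 holds, R4 holds.
Only rule 2 fails.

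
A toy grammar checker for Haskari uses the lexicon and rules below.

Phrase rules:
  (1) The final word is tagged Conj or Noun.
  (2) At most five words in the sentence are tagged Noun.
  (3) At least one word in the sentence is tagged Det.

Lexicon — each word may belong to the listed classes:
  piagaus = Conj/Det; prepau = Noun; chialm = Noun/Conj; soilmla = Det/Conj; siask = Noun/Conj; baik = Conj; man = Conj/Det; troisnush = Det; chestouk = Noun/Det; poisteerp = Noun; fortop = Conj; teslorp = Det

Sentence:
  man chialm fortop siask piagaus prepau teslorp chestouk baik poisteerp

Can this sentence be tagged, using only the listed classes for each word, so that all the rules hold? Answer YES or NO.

Candidates per position — 1:man {Conj,Det}; 2:chialm {Noun,Conj}; 3:fortop {Conj}; 4:siask {Noun,Conj}; 5:piagaus {Conj,Det}; 6:prepau {Noun}; 7:teslorp {Det}; 8:chestouk {Noun,Det}; 9:baik {Conj}; 10:poisteerp {Noun}.
One satisfying assignment: Conj Conj Conj Conj Det Noun Det Det Conj Noun.
Verifying each rule — rule 1 ✓; rule 2 ✓; rule 3 ✓.

YES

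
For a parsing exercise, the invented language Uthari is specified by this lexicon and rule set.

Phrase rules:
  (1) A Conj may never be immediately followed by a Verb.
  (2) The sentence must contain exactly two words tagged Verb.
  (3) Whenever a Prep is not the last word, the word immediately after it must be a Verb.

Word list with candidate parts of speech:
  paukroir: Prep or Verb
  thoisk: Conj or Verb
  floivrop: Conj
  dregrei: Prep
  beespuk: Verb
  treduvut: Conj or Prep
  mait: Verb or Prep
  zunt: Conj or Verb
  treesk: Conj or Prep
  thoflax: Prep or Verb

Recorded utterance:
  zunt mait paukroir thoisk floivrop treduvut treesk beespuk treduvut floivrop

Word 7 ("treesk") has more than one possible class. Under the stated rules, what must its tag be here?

Prep

Candidates per position — 1:zunt {Conj,Verb}; 2:mait {Verb,Prep}; 3:paukroir {Prep,Verb}; 4:thoisk {Conj,Verb}; 5:floivrop {Conj}; 6:treduvut {Conj,Prep}; 7:treesk {Conj,Prep}; 8:beespuk {Verb}; 9:treduvut {Conj,Prep}; 10:floivrop {Conj}.
Word 6 cannot be Prep — rule 3 would then fail for every completion. It is Conj.
Word 7 cannot be Conj — rule 1 would then fail for every completion. It is Prep.
Word 9 cannot be Prep — rule 3 would then fail for every completion. It is Conj.
The remaining ambiguous positions (1, 2, 3, 4) are resolved jointly — only one combination satisfies every rule.
That leaves exactly one tagging: Conj Prep Verb Conj Conj Conj Prep Verb Conj Conj.
Rule-by-rule: rule 1 ✓; rule 2 ✓; rule 3 ✓.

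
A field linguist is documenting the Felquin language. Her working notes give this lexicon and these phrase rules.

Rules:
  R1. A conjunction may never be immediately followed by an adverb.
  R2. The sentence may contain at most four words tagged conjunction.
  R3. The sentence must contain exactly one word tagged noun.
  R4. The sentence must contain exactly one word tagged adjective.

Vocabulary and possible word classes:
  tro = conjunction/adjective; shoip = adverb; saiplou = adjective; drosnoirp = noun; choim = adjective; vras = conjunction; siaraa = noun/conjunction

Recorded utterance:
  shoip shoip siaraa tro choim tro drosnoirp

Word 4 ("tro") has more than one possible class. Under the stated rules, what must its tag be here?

conjunction

Candidates per position — 1:shoip {adverb}; 2:shoip {adverb}; 3:siaraa {noun,conjunction}; 4:tro {conjunction,adjective}; 5:choim {adjective}; 6:tro {conjunction,adjective}; 7:drosnoirp {noun}.
Word 3 cannot be noun — rule 3 would then fail for every completion. It is conjunction.
Word 4 cannot be adjective — rule 4 would then fail for every completion. It is conjunction.
Word 6 cannot be adjective — rule 4 would then fail for every completion. It is conjunction.
That leaves exactly one tagging: adverb adverb conjunction conjunction adjective conjunction noun.
Verifying each rule — rule 1 ✓; rule 2 ✓; rule 3 ✓; rule 4 ✓.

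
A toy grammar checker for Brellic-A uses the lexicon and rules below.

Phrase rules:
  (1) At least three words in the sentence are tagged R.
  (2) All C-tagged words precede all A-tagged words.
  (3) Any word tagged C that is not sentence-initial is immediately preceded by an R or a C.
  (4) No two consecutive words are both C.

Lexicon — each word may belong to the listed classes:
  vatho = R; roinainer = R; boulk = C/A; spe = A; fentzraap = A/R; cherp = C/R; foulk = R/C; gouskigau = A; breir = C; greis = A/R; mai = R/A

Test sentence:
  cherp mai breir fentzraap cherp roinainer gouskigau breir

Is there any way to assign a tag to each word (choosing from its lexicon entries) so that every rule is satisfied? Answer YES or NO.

NO

Candidates per position — 1:cherp {C,R}; 2:mai {R,A}; 3:breir {C}; 4:fentzraap {A,R}; 5:cherp {C,R}; 6:roinainer {R}; 7:gouskigau {A}; 8:breir {C}.
Rule 2 cannot be satisfied by any choice of tags from the lexicon.
So there is no consistent tagging.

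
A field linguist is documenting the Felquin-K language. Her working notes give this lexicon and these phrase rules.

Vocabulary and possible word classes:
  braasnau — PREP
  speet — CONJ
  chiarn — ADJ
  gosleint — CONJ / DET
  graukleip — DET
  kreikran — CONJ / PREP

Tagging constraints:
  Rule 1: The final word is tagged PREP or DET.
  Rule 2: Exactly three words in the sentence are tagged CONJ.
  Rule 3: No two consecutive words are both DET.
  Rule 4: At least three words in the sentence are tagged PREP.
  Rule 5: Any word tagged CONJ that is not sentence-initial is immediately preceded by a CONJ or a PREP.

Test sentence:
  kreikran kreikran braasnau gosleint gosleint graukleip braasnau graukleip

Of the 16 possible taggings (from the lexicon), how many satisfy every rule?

Candidates per position — 1:kreikran {CONJ,PREP}; 2:kreikran {CONJ,PREP}; 3:braasnau {PREP}; 4:gosleint {CONJ,DET}; 5:gosleint {CONJ,DET}; 6:graukleip {DET}; 7:braasnau {PREP}; 8:graukleip {DET}.
There are 16 candidate sequences in total.
The sequences that satisfy every rule: CONJ PREP PREP CONJ CONJ DET PREP DET; PREP CONJ PREP CONJ CONJ DET PREP DET.
Count = 2.

2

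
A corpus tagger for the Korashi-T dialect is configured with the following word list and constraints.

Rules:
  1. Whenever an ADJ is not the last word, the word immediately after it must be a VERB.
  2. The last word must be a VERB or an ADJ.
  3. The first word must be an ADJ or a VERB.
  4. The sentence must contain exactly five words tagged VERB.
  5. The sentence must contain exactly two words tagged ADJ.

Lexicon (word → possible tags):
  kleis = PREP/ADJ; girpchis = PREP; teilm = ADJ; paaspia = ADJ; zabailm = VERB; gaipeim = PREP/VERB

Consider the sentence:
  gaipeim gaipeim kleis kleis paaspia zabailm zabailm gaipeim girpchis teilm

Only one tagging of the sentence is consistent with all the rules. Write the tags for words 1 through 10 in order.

VERB VERB PREP PREP ADJ VERB VERB VERB PREP ADJ

Candidates per position — 1:gaipeim {PREP,VERB}; 2:gaipeim {PREP,VERB}; 3:kleis {PREP,ADJ}; 4:kleis {PREP,ADJ}; 5:paaspia {ADJ}; 6:zabailm {VERB}; 7:zabailm {VERB}; 8:gaipeim {PREP,VERB}; 9:girpchis {PREP}; 10:teilm {ADJ}.
If word 1 were PREP, no tagging could satisfy rule 3; so word 1 is VERB.
If word 2 were PREP, no tagging could satisfy rule 4; so word 2 is VERB.
If word 3 were ADJ, no tagging could satisfy rule 1; so word 3 is PREP.
If word 4 were ADJ, no tagging could satisfy rule 1; so word 4 is PREP.
If word 8 were PREP, no tagging could satisfy rule 4; so word 8 is VERB.
The unique satisfying tagging is: VERB VERB PREP PREP ADJ VERB VERB VERB PREP ADJ.
Check: rule 1 ✓; rule 2 ✓; rule 3 ✓; rule 4 ✓; rule 5 ✓.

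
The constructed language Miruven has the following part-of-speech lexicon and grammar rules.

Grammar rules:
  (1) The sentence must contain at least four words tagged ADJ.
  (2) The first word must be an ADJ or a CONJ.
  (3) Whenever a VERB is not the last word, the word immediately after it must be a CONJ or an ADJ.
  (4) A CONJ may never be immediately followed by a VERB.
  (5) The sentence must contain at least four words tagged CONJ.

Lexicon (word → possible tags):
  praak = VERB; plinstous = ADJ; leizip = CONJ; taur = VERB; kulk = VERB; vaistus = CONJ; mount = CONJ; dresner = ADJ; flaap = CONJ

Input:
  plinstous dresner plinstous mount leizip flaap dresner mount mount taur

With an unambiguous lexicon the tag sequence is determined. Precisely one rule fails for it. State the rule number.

4

Fixed tagging: ADJ ADJ ADJ CONJ CONJ CONJ ADJ CONJ CONJ VERB.
Applying the rules: R1 pass, R2 pass, R3 pass, R4 fail, R5 pass.
Only rule 4 fails.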